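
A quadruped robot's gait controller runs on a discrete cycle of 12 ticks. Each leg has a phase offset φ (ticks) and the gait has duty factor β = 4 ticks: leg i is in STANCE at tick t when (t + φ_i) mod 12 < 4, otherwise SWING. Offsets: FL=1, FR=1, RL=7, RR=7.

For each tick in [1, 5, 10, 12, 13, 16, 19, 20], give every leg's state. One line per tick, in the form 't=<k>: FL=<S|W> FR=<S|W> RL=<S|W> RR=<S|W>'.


t=1: phase=(2,2,8,8) vs β=4 → FL=S FR=S RL=W RR=W
t=5: phase=(6,6,0,0) vs β=4 → FL=W FR=W RL=S RR=S
t=10: phase=(11,11,5,5) vs β=4 → FL=W FR=W RL=W RR=W
t=12: phase=(1,1,7,7) vs β=4 → FL=S FR=S RL=W RR=W
t=13: phase=(2,2,8,8) vs β=4 → FL=S FR=S RL=W RR=W
t=16: phase=(5,5,11,11) vs β=4 → FL=W FR=W RL=W RR=W
t=19: phase=(8,8,2,2) vs β=4 → FL=W FR=W RL=S RR=S
t=20: phase=(9,9,3,3) vs β=4 → FL=W FR=W RL=S RR=S

t=1: FL=S FR=S RL=W RR=W
t=5: FL=W FR=W RL=S RR=S
t=10: FL=W FR=W RL=W RR=W
t=12: FL=S FR=S RL=W RR=W
t=13: FL=S FR=S RL=W RR=W
t=16: FL=W FR=W RL=W RR=W
t=19: FL=W FR=W RL=S RR=S
t=20: FL=W FR=W RL=S RR=S


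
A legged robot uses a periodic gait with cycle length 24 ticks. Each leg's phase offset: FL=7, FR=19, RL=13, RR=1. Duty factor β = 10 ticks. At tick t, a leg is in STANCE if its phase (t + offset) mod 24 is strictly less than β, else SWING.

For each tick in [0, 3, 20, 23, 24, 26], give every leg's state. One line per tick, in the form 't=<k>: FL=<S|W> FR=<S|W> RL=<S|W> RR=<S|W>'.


t=0: phase=(7,19,13,1) vs β=10 → FL=S FR=W RL=W RR=S
t=3: phase=(10,22,16,4) vs β=10 → FL=W FR=W RL=W RR=S
t=20: phase=(3,15,9,21) vs β=10 → FL=S FR=W RL=S RR=W
t=23: phase=(6,18,12,0) vs β=10 → FL=S FR=W RL=W RR=S
t=24: phase=(7,19,13,1) vs β=10 → FL=S FR=W RL=W RR=S
t=26: phase=(9,21,15,3) vs β=10 → FL=S FR=W RL=W RR=S

t=0: FL=S FR=W RL=W RR=S
t=3: FL=W FR=W RL=W RR=S
t=20: FL=S FR=W RL=S RR=W
t=23: FL=S FR=W RL=W RR=S
t=24: FL=S FR=W RL=W RR=S
t=26: FL=S FR=W RL=W RR=S


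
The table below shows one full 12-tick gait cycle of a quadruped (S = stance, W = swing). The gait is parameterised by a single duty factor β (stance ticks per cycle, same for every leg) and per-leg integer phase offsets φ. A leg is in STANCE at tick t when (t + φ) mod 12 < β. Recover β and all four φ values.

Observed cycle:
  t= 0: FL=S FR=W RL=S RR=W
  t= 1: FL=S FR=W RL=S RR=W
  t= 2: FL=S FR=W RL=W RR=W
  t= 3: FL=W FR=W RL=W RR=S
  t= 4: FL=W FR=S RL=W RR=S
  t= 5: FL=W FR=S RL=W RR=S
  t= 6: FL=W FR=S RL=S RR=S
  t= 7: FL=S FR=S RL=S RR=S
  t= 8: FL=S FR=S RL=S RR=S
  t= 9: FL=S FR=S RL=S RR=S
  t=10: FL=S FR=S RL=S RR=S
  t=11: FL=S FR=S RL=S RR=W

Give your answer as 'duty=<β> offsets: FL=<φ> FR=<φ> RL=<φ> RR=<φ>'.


duty β = stance ticks per leg = 8
FL: stance ticks = 8; W→S at t=7 → φ=5
FR: stance ticks = 8; W→S at t=4 → φ=8
RL: stance ticks = 8; W→S at t=6 → φ=6
RR: stance ticks = 8; W→S at t=3 → φ=9

duty=8 offsets: FL=5 FR=8 RL=6 RR=9


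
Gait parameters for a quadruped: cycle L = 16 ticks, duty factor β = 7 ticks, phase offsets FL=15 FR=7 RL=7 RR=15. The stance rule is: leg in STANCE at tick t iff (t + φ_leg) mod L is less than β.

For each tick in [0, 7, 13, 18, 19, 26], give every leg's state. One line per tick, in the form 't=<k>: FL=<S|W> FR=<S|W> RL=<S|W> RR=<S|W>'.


t=0: FL=W FR=W RL=W RR=W
t=7: FL=S FR=W RL=W RR=S
t=13: FL=W FR=S RL=S RR=W
t=18: FL=S FR=W RL=W RR=S
t=19: FL=S FR=W RL=W RR=S
t=26: FL=W FR=S RL=S RR=W

t=0: phase=(15,7,7,15) vs β=7 → FL=W FR=W RL=W RR=W
t=7: phase=(6,14,14,6) vs β=7 → FL=S FR=W RL=W RR=S
t=13: phase=(12,4,4,12) vs β=7 → FL=W FR=S RL=S RR=W
t=18: phase=(1,9,9,1) vs β=7 → FL=S FR=W RL=W RR=S
t=19: phase=(2,10,10,2) vs β=7 → FL=S FR=W RL=W RR=S
t=26: phase=(9,1,1,9) vs β=7 → FL=W FR=S RL=S RR=W


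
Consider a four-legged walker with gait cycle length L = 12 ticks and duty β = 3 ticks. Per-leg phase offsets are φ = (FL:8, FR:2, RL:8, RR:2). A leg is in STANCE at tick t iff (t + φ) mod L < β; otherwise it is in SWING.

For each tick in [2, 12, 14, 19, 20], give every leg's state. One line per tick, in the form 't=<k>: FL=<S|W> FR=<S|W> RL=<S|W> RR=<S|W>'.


t=2: phase=(10,4,10,4) vs β=3 → FL=W FR=W RL=W RR=W
t=12: phase=(8,2,8,2) vs β=3 → FL=W FR=S RL=W RR=S
t=14: phase=(10,4,10,4) vs β=3 → FL=W FR=W RL=W RR=W
t=19: phase=(3,9,3,9) vs β=3 → FL=W FR=W RL=W RR=W
t=20: phase=(4,10,4,10) vs β=3 → FL=W FR=W RL=W RR=W

t=2: FL=W FR=W RL=W RR=W
t=12: FL=W FR=S RL=W RR=S
t=14: FL=W FR=W RL=W RR=W
t=19: FL=W FR=W RL=W RR=W
t=20: FL=W FR=W RL=W RR=W


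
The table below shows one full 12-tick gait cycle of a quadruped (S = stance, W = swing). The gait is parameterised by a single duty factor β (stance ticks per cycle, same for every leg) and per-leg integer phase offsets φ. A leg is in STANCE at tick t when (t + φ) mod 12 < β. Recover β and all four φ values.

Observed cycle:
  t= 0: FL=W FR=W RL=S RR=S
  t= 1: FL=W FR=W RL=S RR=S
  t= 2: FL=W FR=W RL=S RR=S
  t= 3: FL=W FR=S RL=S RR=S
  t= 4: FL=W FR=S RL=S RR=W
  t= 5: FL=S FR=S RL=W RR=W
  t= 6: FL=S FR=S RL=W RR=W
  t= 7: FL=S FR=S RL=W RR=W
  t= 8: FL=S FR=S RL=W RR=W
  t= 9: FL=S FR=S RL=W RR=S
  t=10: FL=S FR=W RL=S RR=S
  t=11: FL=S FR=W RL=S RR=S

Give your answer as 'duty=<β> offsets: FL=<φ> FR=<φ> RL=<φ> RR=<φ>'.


duty β = stance ticks per leg = 7
FL: stance ticks = 7; W→S at t=5 → φ=7
FR: stance ticks = 7; W→S at t=3 → φ=9
RL: stance ticks = 7; W→S at t=10 → φ=2
RR: stance ticks = 7; W→S at t=9 → φ=3

duty=7 offsets: FL=7 FR=9 RL=2 RR=3


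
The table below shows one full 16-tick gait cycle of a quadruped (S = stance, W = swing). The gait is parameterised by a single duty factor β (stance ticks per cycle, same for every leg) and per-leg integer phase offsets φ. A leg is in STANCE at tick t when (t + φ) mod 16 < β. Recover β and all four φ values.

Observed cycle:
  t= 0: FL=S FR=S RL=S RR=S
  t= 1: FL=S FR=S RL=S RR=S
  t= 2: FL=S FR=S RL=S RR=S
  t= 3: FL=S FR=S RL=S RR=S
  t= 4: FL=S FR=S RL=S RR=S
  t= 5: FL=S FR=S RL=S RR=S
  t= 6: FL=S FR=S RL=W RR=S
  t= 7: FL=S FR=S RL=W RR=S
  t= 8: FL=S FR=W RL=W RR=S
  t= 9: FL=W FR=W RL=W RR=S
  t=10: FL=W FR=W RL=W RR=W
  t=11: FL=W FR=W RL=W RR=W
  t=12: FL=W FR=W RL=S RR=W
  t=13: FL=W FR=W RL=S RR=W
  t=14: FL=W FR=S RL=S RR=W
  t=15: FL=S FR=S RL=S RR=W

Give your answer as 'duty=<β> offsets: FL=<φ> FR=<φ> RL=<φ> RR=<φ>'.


duty=10 offsets: FL=1 FR=2 RL=4 RR=0

duty β = stance ticks per leg = 10
FL: stance ticks = 10; W→S at t=15 → φ=1
FR: stance ticks = 10; W→S at t=14 → φ=2
RL: stance ticks = 10; W→S at t=12 → φ=4
RR: stance ticks = 10; W→S at t=0 → φ=0


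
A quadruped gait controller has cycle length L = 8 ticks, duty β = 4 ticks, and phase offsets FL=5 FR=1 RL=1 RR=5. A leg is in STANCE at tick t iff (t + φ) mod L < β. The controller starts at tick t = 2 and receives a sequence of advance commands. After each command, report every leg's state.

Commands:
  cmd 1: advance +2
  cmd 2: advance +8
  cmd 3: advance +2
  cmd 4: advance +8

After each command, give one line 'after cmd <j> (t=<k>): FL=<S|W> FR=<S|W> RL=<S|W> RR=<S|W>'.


after cmd 1 (t=4): FL=S FR=W RL=W RR=S
after cmd 2 (t=12): FL=S FR=W RL=W RR=S
after cmd 3 (t=14): FL=S FR=W RL=W RR=S
after cmd 4 (t=22): FL=S FR=W RL=W RR=S

start t=2: FL=W FR=S RL=S RR=W
cmd 1: advance +2 → t=4, phase=(1,5,5,1) → FL=S FR=W RL=W RR=S
cmd 2: advance +8 → t=12, phase=(1,5,5,1) → FL=S FR=W RL=W RR=S
cmd 3: advance +2 → t=14, phase=(3,7,7,3) → FL=S FR=W RL=W RR=S
cmd 4: advance +8 → t=22, phase=(3,7,7,3) → FL=S FR=W RL=W RR=S


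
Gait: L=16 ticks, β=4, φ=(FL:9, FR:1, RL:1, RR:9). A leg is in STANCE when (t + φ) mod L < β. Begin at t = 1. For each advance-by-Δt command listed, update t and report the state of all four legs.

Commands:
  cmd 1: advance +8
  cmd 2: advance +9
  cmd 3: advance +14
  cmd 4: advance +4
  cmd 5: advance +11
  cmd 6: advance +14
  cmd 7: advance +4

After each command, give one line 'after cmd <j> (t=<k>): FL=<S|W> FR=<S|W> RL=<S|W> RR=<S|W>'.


start t=1: FL=W FR=S RL=S RR=W
cmd 1: advance +8 → t=9, phase=(2,10,10,2) → FL=S FR=W RL=W RR=S
cmd 2: advance +9 → t=18, phase=(11,3,3,11) → FL=W FR=S RL=S RR=W
cmd 3: advance +14 → t=32, phase=(9,1,1,9) → FL=W FR=S RL=S RR=W
cmd 4: advance +4 → t=36, phase=(13,5,5,13) → FL=W FR=W RL=W RR=W
cmd 5: advance +11 → t=47, phase=(8,0,0,8) → FL=W FR=S RL=S RR=W
cmd 6: advance +14 → t=61, phase=(6,14,14,6) → FL=W FR=W RL=W RR=W
cmd 7: advance +4 → t=65, phase=(10,2,2,10) → FL=W FR=S RL=S RR=W

after cmd 1 (t=9): FL=S FR=W RL=W RR=S
after cmd 2 (t=18): FL=W FR=S RL=S RR=W
after cmd 3 (t=32): FL=W FR=S RL=S RR=W
after cmd 4 (t=36): FL=W FR=W RL=W RR=W
after cmd 5 (t=47): FL=W FR=S RL=S RR=W
after cmd 6 (t=61): FL=W FR=W RL=W RR=W
after cmd 7 (t=65): FL=W FR=S RL=S RR=W


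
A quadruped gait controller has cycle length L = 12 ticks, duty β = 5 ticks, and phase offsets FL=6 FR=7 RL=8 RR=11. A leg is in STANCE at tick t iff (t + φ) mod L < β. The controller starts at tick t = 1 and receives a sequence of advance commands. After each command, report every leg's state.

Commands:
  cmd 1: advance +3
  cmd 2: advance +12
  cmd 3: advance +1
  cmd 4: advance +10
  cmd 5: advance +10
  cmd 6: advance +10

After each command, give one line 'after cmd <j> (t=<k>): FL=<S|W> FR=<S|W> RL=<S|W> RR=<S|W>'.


after cmd 1 (t=4): FL=W FR=W RL=S RR=S
after cmd 2 (t=16): FL=W FR=W RL=S RR=S
after cmd 3 (t=17): FL=W FR=S RL=S RR=S
after cmd 4 (t=27): FL=W FR=W RL=W RR=S
after cmd 5 (t=37): FL=W FR=W RL=W RR=S
after cmd 6 (t=47): FL=W FR=W RL=W RR=W

start t=1: FL=W FR=W RL=W RR=S
cmd 1: advance +3 → t=4, phase=(10,11,0,3) → FL=W FR=W RL=S RR=S
cmd 2: advance +12 → t=16, phase=(10,11,0,3) → FL=W FR=W RL=S RR=S
cmd 3: advance +1 → t=17, phase=(11,0,1,4) → FL=W FR=S RL=S RR=S
cmd 4: advance +10 → t=27, phase=(9,10,11,2) → FL=W FR=W RL=W RR=S
cmd 5: advance +10 → t=37, phase=(7,8,9,0) → FL=W FR=W RL=W RR=S
cmd 6: advance +10 → t=47, phase=(5,6,7,10) → FL=W FR=W RL=W RR=W


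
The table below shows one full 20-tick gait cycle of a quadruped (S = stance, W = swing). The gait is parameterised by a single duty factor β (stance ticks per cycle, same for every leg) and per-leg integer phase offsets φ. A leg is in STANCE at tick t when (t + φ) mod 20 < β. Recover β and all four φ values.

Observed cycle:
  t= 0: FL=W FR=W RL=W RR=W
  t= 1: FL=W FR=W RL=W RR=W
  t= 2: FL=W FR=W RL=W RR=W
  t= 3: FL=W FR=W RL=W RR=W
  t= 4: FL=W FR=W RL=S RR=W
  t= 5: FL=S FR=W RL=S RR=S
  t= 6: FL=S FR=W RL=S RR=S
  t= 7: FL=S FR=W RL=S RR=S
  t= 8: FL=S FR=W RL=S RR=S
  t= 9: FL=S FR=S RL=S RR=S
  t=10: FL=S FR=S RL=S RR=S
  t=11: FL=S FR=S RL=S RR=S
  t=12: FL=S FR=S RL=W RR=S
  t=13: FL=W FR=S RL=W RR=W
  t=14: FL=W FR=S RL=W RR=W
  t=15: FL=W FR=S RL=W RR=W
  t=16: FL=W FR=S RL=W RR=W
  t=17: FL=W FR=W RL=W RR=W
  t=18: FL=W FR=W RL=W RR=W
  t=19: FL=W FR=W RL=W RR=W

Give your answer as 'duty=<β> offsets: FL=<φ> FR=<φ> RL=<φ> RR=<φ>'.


duty β = stance ticks per leg = 8
FL: stance ticks = 8; W→S at t=5 → φ=15
FR: stance ticks = 8; W→S at t=9 → φ=11
RL: stance ticks = 8; W→S at t=4 → φ=16
RR: stance ticks = 8; W→S at t=5 → φ=15

duty=8 offsets: FL=15 FR=11 RL=16 RR=15


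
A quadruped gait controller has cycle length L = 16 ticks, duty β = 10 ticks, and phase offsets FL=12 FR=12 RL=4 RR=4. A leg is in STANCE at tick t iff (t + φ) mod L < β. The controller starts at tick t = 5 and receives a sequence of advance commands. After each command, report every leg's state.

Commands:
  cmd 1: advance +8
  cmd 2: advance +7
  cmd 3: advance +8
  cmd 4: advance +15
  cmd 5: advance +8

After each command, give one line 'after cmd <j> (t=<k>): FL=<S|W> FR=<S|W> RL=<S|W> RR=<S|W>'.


start t=5: FL=S FR=S RL=S RR=S
cmd 1: advance +8 → t=13, phase=(9,9,1,1) → FL=S FR=S RL=S RR=S
cmd 2: advance +7 → t=20, phase=(0,0,8,8) → FL=S FR=S RL=S RR=S
cmd 3: advance +8 → t=28, phase=(8,8,0,0) → FL=S FR=S RL=S RR=S
cmd 4: advance +15 → t=43, phase=(7,7,15,15) → FL=S FR=S RL=W RR=W
cmd 5: advance +8 → t=51, phase=(15,15,7,7) → FL=W FR=W RL=S RR=S

after cmd 1 (t=13): FL=S FR=S RL=S RR=S
after cmd 2 (t=20): FL=S FR=S RL=S RR=S
after cmd 3 (t=28): FL=S FR=S RL=S RR=S
after cmd 4 (t=43): FL=S FR=S RL=W RR=W
after cmd 5 (t=51): FL=W FR=W RL=S RR=S


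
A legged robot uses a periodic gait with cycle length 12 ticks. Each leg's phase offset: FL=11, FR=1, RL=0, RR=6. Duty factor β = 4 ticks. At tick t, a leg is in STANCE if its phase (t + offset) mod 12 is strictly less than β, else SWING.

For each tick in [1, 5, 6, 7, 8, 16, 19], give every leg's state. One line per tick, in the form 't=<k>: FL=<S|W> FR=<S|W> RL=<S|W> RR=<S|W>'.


t=1: FL=S FR=S RL=S RR=W
t=5: FL=W FR=W RL=W RR=W
t=6: FL=W FR=W RL=W RR=S
t=7: FL=W FR=W RL=W RR=S
t=8: FL=W FR=W RL=W RR=S
t=16: FL=S FR=W RL=W RR=W
t=19: FL=W FR=W RL=W RR=S

t=1: phase=(0,2,1,7) vs β=4 → FL=S FR=S RL=S RR=W
t=5: phase=(4,6,5,11) vs β=4 → FL=W FR=W RL=W RR=W
t=6: phase=(5,7,6,0) vs β=4 → FL=W FR=W RL=W RR=S
t=7: phase=(6,8,7,1) vs β=4 → FL=W FR=W RL=W RR=S
t=8: phase=(7,9,8,2) vs β=4 → FL=W FR=W RL=W RR=S
t=16: phase=(3,5,4,10) vs β=4 → FL=S FR=W RL=W RR=W
t=19: phase=(6,8,7,1) vs β=4 → FL=W FR=W RL=W RR=S


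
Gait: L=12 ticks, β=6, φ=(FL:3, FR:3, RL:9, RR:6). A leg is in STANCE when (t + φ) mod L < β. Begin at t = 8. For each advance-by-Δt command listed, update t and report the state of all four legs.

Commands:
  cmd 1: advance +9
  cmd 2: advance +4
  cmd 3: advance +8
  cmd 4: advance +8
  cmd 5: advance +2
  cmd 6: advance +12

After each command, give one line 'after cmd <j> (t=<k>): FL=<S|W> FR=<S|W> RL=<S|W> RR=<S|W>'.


start t=8: FL=W FR=W RL=S RR=S
cmd 1: advance +9 → t=17, phase=(8,8,2,11) → FL=W FR=W RL=S RR=W
cmd 2: advance +4 → t=21, phase=(0,0,6,3) → FL=S FR=S RL=W RR=S
cmd 3: advance +8 → t=29, phase=(8,8,2,11) → FL=W FR=W RL=S RR=W
cmd 4: advance +8 → t=37, phase=(4,4,10,7) → FL=S FR=S RL=W RR=W
cmd 5: advance +2 → t=39, phase=(6,6,0,9) → FL=W FR=W RL=S RR=W
cmd 6: advance +12 → t=51, phase=(6,6,0,9) → FL=W FR=W RL=S RR=W

after cmd 1 (t=17): FL=W FR=W RL=S RR=W
after cmd 2 (t=21): FL=S FR=S RL=W RR=S
after cmd 3 (t=29): FL=W FR=W RL=S RR=W
after cmd 4 (t=37): FL=S FR=S RL=W RR=W
after cmd 5 (t=39): FL=W FR=W RL=S RR=W
after cmd 6 (t=51): FL=W FR=W RL=S RR=W


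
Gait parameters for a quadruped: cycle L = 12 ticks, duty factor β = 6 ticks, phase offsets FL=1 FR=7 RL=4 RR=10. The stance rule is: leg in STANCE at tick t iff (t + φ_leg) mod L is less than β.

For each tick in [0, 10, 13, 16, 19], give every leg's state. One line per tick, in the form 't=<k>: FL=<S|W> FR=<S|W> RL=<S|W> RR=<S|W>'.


t=0: FL=S FR=W RL=S RR=W
t=10: FL=W FR=S RL=S RR=W
t=13: FL=S FR=W RL=S RR=W
t=16: FL=S FR=W RL=W RR=S
t=19: FL=W FR=S RL=W RR=S

t=0: phase=(1,7,4,10) vs β=6 → FL=S FR=W RL=S RR=W
t=10: phase=(11,5,2,8) vs β=6 → FL=W FR=S RL=S RR=W
t=13: phase=(2,8,5,11) vs β=6 → FL=S FR=W RL=S RR=W
t=16: phase=(5,11,8,2) vs β=6 → FL=S FR=W RL=W RR=S
t=19: phase=(8,2,11,5) vs β=6 → FL=W FR=S RL=W RR=S


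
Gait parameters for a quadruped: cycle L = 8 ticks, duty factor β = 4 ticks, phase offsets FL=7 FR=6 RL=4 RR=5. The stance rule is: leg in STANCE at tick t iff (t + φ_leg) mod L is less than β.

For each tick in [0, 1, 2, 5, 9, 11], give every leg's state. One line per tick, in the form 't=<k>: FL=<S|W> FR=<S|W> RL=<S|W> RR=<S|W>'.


t=0: phase=(7,6,4,5) vs β=4 → FL=W FR=W RL=W RR=W
t=1: phase=(0,7,5,6) vs β=4 → FL=S FR=W RL=W RR=W
t=2: phase=(1,0,6,7) vs β=4 → FL=S FR=S RL=W RR=W
t=5: phase=(4,3,1,2) vs β=4 → FL=W FR=S RL=S RR=S
t=9: phase=(0,7,5,6) vs β=4 → FL=S FR=W RL=W RR=W
t=11: phase=(2,1,7,0) vs β=4 → FL=S FR=S RL=W RR=S

t=0: FL=W FR=W RL=W RR=W
t=1: FL=S FR=W RL=W RR=W
t=2: FL=S FR=S RL=W RR=W
t=5: FL=W FR=S RL=S RR=S
t=9: FL=S FR=W RL=W RR=W
t=11: FL=S FR=S RL=W RR=S


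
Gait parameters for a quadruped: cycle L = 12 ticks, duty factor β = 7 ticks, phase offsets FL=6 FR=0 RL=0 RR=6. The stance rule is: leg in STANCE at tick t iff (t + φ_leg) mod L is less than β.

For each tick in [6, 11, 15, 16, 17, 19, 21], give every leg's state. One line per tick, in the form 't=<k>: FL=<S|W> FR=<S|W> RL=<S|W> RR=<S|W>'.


t=6: FL=S FR=S RL=S RR=S
t=11: FL=S FR=W RL=W RR=S
t=15: FL=W FR=S RL=S RR=W
t=16: FL=W FR=S RL=S RR=W
t=17: FL=W FR=S RL=S RR=W
t=19: FL=S FR=W RL=W RR=S
t=21: FL=S FR=W RL=W RR=S

t=6: phase=(0,6,6,0) vs β=7 → FL=S FR=S RL=S RR=S
t=11: phase=(5,11,11,5) vs β=7 → FL=S FR=W RL=W RR=S
t=15: phase=(9,3,3,9) vs β=7 → FL=W FR=S RL=S RR=W
t=16: phase=(10,4,4,10) vs β=7 → FL=W FR=S RL=S RR=W
t=17: phase=(11,5,5,11) vs β=7 → FL=W FR=S RL=S RR=W
t=19: phase=(1,7,7,1) vs β=7 → FL=S FR=W RL=W RR=S
t=21: phase=(3,9,9,3) vs β=7 → FL=S FR=W RL=W RR=S


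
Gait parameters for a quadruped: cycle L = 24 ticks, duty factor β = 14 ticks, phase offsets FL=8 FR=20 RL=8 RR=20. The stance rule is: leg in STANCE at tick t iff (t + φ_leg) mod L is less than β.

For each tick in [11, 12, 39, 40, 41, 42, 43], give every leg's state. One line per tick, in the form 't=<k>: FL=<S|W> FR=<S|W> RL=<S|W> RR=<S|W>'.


t=11: FL=W FR=S RL=W RR=S
t=12: FL=W FR=S RL=W RR=S
t=39: FL=W FR=S RL=W RR=S
t=40: FL=S FR=S RL=S RR=S
t=41: FL=S FR=S RL=S RR=S
t=42: FL=S FR=W RL=S RR=W
t=43: FL=S FR=W RL=S RR=W

t=11: phase=(19,7,19,7) vs β=14 → FL=W FR=S RL=W RR=S
t=12: phase=(20,8,20,8) vs β=14 → FL=W FR=S RL=W RR=S
t=39: phase=(23,11,23,11) vs β=14 → FL=W FR=S RL=W RR=S
t=40: phase=(0,12,0,12) vs β=14 → FL=S FR=S RL=S RR=S
t=41: phase=(1,13,1,13) vs β=14 → FL=S FR=S RL=S RR=S
t=42: phase=(2,14,2,14) vs β=14 → FL=S FR=W RL=S RR=W
t=43: phase=(3,15,3,15) vs β=14 → FL=S FR=W RL=S RR=W


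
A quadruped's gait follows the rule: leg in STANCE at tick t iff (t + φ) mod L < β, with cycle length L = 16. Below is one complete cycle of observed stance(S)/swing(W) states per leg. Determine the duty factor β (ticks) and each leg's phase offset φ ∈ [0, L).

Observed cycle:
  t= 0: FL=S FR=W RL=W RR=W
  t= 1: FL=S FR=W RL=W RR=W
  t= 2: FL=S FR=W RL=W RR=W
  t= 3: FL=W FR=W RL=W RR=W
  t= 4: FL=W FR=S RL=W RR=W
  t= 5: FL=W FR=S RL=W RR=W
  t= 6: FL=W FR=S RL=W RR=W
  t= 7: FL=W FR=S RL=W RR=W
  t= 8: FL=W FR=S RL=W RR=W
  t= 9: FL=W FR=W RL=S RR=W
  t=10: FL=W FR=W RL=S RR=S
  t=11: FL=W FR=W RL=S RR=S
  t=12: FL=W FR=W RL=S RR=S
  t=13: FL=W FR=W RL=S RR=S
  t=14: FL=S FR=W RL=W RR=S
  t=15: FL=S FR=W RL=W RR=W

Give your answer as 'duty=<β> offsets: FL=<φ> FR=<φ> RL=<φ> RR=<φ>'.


duty=5 offsets: FL=2 FR=12 RL=7 RR=6

duty β = stance ticks per leg = 5
FL: stance ticks = 5; W→S at t=14 → φ=2
FR: stance ticks = 5; W→S at t=4 → φ=12
RL: stance ticks = 5; W→S at t=9 → φ=7
RR: stance ticks = 5; W→S at t=10 → φ=6


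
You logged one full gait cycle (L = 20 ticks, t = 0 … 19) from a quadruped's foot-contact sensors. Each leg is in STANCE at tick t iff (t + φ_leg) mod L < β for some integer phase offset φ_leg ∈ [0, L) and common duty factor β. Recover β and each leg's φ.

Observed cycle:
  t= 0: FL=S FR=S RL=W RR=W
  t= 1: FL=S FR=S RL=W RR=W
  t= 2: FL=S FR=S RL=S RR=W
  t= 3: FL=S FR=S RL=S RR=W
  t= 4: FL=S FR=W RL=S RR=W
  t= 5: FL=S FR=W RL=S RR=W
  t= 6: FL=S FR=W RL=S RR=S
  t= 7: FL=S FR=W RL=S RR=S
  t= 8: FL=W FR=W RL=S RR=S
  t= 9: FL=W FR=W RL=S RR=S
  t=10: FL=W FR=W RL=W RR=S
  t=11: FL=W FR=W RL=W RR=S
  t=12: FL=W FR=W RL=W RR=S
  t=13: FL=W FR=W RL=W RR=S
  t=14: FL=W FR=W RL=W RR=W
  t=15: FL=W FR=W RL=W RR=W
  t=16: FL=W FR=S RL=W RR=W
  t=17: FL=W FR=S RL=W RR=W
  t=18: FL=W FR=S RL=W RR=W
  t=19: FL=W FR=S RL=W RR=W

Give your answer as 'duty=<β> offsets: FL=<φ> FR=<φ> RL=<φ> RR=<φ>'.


duty β = stance ticks per leg = 8
FL: stance ticks = 8; W→S at t=0 → φ=0
FR: stance ticks = 8; W→S at t=16 → φ=4
RL: stance ticks = 8; W→S at t=2 → φ=18
RR: stance ticks = 8; W→S at t=6 → φ=14

duty=8 offsets: FL=0 FR=4 RL=18 RR=14


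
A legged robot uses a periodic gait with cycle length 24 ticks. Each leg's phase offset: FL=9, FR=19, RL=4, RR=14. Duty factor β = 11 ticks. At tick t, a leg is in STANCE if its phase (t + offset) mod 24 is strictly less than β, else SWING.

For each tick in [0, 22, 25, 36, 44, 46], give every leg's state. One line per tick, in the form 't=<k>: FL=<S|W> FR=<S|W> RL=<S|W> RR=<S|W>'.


t=0: phase=(9,19,4,14) vs β=11 → FL=S FR=W RL=S RR=W
t=22: phase=(7,17,2,12) vs β=11 → FL=S FR=W RL=S RR=W
t=25: phase=(10,20,5,15) vs β=11 → FL=S FR=W RL=S RR=W
t=36: phase=(21,7,16,2) vs β=11 → FL=W FR=S RL=W RR=S
t=44: phase=(5,15,0,10) vs β=11 → FL=S FR=W RL=S RR=S
t=46: phase=(7,17,2,12) vs β=11 → FL=S FR=W RL=S RR=W

t=0: FL=S FR=W RL=S RR=W
t=22: FL=S FR=W RL=S RR=W
t=25: FL=S FR=W RL=S RR=W
t=36: FL=W FR=S RL=W RR=S
t=44: FL=S FR=W RL=S RR=S
t=46: FL=S FR=W RL=S RR=W


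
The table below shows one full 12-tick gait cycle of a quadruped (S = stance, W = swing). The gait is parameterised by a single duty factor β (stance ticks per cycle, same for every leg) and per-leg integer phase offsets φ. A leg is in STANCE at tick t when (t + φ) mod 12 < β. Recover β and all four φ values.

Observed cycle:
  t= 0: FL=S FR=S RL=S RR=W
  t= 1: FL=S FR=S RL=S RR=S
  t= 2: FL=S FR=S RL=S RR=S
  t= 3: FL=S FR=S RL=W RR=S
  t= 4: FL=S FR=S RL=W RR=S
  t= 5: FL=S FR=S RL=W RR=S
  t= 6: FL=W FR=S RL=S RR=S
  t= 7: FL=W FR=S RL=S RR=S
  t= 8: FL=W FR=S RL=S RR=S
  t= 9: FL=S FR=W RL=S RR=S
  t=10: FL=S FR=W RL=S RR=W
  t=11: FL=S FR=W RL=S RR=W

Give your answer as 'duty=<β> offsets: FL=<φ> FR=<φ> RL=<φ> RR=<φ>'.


duty β = stance ticks per leg = 9
FL: stance ticks = 9; W→S at t=9 → φ=3
FR: stance ticks = 9; W→S at t=0 → φ=0
RL: stance ticks = 9; W→S at t=6 → φ=6
RR: stance ticks = 9; W→S at t=1 → φ=11

duty=9 offsets: FL=3 FR=0 RL=6 RR=11


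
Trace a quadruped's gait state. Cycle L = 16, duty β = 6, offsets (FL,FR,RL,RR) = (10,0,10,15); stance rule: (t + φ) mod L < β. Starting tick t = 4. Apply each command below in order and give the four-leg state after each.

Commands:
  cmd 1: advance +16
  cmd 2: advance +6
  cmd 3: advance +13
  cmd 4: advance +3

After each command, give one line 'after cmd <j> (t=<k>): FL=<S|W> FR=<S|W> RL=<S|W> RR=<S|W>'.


start t=4: FL=W FR=S RL=W RR=S
cmd 1: advance +16 → t=20, phase=(14,4,14,3) → FL=W FR=S RL=W RR=S
cmd 2: advance +6 → t=26, phase=(4,10,4,9) → FL=S FR=W RL=S RR=W
cmd 3: advance +13 → t=39, phase=(1,7,1,6) → FL=S FR=W RL=S RR=W
cmd 4: advance +3 → t=42, phase=(4,10,4,9) → FL=S FR=W RL=S RR=W

after cmd 1 (t=20): FL=W FR=S RL=W RR=S
after cmd 2 (t=26): FL=S FR=W RL=S RR=W
after cmd 3 (t=39): FL=S FR=W RL=S RR=W
after cmd 4 (t=42): FL=S FR=W RL=S RR=W


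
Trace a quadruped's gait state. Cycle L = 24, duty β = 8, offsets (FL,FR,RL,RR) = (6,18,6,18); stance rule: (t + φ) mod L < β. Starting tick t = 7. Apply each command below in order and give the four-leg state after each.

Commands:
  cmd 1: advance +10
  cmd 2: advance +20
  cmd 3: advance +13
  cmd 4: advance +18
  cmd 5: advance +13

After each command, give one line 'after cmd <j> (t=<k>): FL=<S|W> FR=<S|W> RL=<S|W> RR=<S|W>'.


start t=7: FL=W FR=S RL=W RR=S
cmd 1: advance +10 → t=17, phase=(23,11,23,11) → FL=W FR=W RL=W RR=W
cmd 2: advance +20 → t=37, phase=(19,7,19,7) → FL=W FR=S RL=W RR=S
cmd 3: advance +13 → t=50, phase=(8,20,8,20) → FL=W FR=W RL=W RR=W
cmd 4: advance +18 → t=68, phase=(2,14,2,14) → FL=S FR=W RL=S RR=W
cmd 5: advance +13 → t=81, phase=(15,3,15,3) → FL=W FR=S RL=W RR=S

after cmd 1 (t=17): FL=W FR=W RL=W RR=W
after cmd 2 (t=37): FL=W FR=S RL=W RR=S
after cmd 3 (t=50): FL=W FR=W RL=W RR=W
after cmd 4 (t=68): FL=S FR=W RL=S RR=W
after cmd 5 (t=81): FL=W FR=S RL=W RR=S


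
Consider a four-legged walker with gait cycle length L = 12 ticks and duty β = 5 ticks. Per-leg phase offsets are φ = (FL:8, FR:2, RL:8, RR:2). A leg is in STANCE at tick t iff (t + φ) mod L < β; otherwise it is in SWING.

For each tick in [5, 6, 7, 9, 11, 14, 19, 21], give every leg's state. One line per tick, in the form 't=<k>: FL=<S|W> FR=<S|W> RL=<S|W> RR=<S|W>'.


t=5: FL=S FR=W RL=S RR=W
t=6: FL=S FR=W RL=S RR=W
t=7: FL=S FR=W RL=S RR=W
t=9: FL=W FR=W RL=W RR=W
t=11: FL=W FR=S RL=W RR=S
t=14: FL=W FR=S RL=W RR=S
t=19: FL=S FR=W RL=S RR=W
t=21: FL=W FR=W RL=W RR=W

t=5: phase=(1,7,1,7) vs β=5 → FL=S FR=W RL=S RR=W
t=6: phase=(2,8,2,8) vs β=5 → FL=S FR=W RL=S RR=W
t=7: phase=(3,9,3,9) vs β=5 → FL=S FR=W RL=S RR=W
t=9: phase=(5,11,5,11) vs β=5 → FL=W FR=W RL=W RR=W
t=11: phase=(7,1,7,1) vs β=5 → FL=W FR=S RL=W RR=S
t=14: phase=(10,4,10,4) vs β=5 → FL=W FR=S RL=W RR=S
t=19: phase=(3,9,3,9) vs β=5 → FL=S FR=W RL=S RR=W
t=21: phase=(5,11,5,11) vs β=5 → FL=W FR=W RL=W RR=W


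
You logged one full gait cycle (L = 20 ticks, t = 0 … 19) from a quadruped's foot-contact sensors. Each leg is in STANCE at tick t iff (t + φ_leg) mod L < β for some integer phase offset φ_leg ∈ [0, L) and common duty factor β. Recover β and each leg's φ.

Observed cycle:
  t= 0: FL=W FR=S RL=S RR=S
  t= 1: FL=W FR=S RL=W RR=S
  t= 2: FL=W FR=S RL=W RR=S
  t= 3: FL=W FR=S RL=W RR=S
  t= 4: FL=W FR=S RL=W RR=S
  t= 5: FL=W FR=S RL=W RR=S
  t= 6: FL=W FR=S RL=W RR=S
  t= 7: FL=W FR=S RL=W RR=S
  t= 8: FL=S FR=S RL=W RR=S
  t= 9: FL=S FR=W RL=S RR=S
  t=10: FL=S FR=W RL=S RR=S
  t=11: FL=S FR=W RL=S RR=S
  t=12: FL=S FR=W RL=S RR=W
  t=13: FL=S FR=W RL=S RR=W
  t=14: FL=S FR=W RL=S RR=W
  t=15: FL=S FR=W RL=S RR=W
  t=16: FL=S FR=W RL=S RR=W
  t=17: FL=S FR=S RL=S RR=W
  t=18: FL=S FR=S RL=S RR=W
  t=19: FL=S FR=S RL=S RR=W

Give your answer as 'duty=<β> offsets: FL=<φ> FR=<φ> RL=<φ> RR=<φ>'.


duty β = stance ticks per leg = 12
FL: stance ticks = 12; W→S at t=8 → φ=12
FR: stance ticks = 12; W→S at t=17 → φ=3
RL: stance ticks = 12; W→S at t=9 → φ=11
RR: stance ticks = 12; W→S at t=0 → φ=0

duty=12 offsets: FL=12 FR=3 RL=11 RR=0


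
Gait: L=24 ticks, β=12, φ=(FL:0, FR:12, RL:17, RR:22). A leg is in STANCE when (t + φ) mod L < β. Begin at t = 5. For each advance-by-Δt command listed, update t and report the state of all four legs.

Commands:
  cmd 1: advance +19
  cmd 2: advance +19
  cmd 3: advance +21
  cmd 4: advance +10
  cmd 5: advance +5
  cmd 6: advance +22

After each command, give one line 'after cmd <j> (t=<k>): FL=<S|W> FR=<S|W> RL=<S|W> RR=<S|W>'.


start t=5: FL=S FR=W RL=W RR=S
cmd 1: advance +19 → t=24, phase=(0,12,17,22) → FL=S FR=W RL=W RR=W
cmd 2: advance +19 → t=43, phase=(19,7,12,17) → FL=W FR=S RL=W RR=W
cmd 3: advance +21 → t=64, phase=(16,4,9,14) → FL=W FR=S RL=S RR=W
cmd 4: advance +10 → t=74, phase=(2,14,19,0) → FL=S FR=W RL=W RR=S
cmd 5: advance +5 → t=79, phase=(7,19,0,5) → FL=S FR=W RL=S RR=S
cmd 6: advance +22 → t=101, phase=(5,17,22,3) → FL=S FR=W RL=W RR=S

after cmd 1 (t=24): FL=S FR=W RL=W RR=W
after cmd 2 (t=43): FL=W FR=S RL=W RR=W
after cmd 3 (t=64): FL=W FR=S RL=S RR=W
after cmd 4 (t=74): FL=S FR=W RL=W RR=S
after cmd 5 (t=79): FL=S FR=W RL=S RR=S
after cmd 6 (t=101): FL=S FR=W RL=W RR=S


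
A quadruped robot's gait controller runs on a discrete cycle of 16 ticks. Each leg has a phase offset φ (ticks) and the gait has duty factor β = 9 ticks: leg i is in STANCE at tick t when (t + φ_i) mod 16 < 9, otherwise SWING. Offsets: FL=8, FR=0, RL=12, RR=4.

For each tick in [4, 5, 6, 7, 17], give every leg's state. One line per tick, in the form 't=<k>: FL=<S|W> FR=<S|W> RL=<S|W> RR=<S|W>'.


t=4: FL=W FR=S RL=S RR=S
t=5: FL=W FR=S RL=S RR=W
t=6: FL=W FR=S RL=S RR=W
t=7: FL=W FR=S RL=S RR=W
t=17: FL=W FR=S RL=W RR=S

t=4: phase=(12,4,0,8) vs β=9 → FL=W FR=S RL=S RR=S
t=5: phase=(13,5,1,9) vs β=9 → FL=W FR=S RL=S RR=W
t=6: phase=(14,6,2,10) vs β=9 → FL=W FR=S RL=S RR=W
t=7: phase=(15,7,3,11) vs β=9 → FL=W FR=S RL=S RR=W
t=17: phase=(9,1,13,5) vs β=9 → FL=W FR=S RL=W RR=S


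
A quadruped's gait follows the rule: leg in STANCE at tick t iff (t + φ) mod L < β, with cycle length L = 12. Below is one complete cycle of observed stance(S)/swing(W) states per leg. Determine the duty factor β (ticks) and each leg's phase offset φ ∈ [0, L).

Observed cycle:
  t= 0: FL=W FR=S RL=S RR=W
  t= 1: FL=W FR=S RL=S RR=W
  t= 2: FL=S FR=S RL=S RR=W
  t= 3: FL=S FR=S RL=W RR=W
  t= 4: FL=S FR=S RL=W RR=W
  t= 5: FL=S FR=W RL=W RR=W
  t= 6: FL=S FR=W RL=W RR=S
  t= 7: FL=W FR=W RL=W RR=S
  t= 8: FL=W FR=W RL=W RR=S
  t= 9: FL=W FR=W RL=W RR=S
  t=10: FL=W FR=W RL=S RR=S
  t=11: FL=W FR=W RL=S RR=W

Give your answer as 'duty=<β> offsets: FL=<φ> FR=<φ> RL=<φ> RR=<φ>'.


duty β = stance ticks per leg = 5
FL: stance ticks = 5; W→S at t=2 → φ=10
FR: stance ticks = 5; W→S at t=0 → φ=0
RL: stance ticks = 5; W→S at t=10 → φ=2
RR: stance ticks = 5; W→S at t=6 → φ=6

duty=5 offsets: FL=10 FR=0 RL=2 RR=6


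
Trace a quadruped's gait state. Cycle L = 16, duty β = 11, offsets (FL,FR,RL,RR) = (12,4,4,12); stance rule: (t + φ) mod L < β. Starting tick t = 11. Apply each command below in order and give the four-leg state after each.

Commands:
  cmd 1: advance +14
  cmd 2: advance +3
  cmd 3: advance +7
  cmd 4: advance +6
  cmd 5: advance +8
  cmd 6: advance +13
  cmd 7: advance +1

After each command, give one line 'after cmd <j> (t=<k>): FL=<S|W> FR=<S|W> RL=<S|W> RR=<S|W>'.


after cmd 1 (t=25): FL=S FR=W RL=W RR=S
after cmd 2 (t=28): FL=S FR=S RL=S RR=S
after cmd 3 (t=35): FL=W FR=S RL=S RR=W
after cmd 4 (t=41): FL=S FR=W RL=W RR=S
after cmd 5 (t=49): FL=W FR=S RL=S RR=W
after cmd 6 (t=62): FL=S FR=S RL=S RR=S
after cmd 7 (t=63): FL=W FR=S RL=S RR=W

start t=11: FL=S FR=W RL=W RR=S
cmd 1: advance +14 → t=25, phase=(5,13,13,5) → FL=S FR=W RL=W RR=S
cmd 2: advance +3 → t=28, phase=(8,0,0,8) → FL=S FR=S RL=S RR=S
cmd 3: advance +7 → t=35, phase=(15,7,7,15) → FL=W FR=S RL=S RR=W
cmd 4: advance +6 → t=41, phase=(5,13,13,5) → FL=S FR=W RL=W RR=S
cmd 5: advance +8 → t=49, phase=(13,5,5,13) → FL=W FR=S RL=S RR=W
cmd 6: advance +13 → t=62, phase=(10,2,2,10) → FL=S FR=S RL=S RR=S
cmd 7: advance +1 → t=63, phase=(11,3,3,11) → FL=W FR=S RL=S RR=W


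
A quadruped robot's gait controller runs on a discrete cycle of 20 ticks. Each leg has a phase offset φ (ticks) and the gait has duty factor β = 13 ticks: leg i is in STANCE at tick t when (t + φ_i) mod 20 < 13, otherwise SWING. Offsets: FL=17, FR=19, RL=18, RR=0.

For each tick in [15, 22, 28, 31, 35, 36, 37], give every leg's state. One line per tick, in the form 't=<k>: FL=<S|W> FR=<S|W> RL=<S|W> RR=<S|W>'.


t=15: FL=S FR=W RL=W RR=W
t=22: FL=W FR=S RL=S RR=S
t=28: FL=S FR=S RL=S RR=S
t=31: FL=S FR=S RL=S RR=S
t=35: FL=S FR=W RL=W RR=W
t=36: FL=W FR=W RL=W RR=W
t=37: FL=W FR=W RL=W RR=W

t=15: phase=(12,14,13,15) vs β=13 → FL=S FR=W RL=W RR=W
t=22: phase=(19,1,0,2) vs β=13 → FL=W FR=S RL=S RR=S
t=28: phase=(5,7,6,8) vs β=13 → FL=S FR=S RL=S RR=S
t=31: phase=(8,10,9,11) vs β=13 → FL=S FR=S RL=S RR=S
t=35: phase=(12,14,13,15) vs β=13 → FL=S FR=W RL=W RR=W
t=36: phase=(13,15,14,16) vs β=13 → FL=W FR=W RL=W RR=W
t=37: phase=(14,16,15,17) vs β=13 → FL=W FR=W RL=W RR=W


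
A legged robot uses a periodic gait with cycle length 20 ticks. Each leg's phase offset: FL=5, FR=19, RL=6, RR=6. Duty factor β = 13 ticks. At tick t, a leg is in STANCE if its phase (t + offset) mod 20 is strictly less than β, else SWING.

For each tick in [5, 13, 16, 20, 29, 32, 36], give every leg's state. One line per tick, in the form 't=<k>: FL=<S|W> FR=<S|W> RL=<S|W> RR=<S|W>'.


t=5: FL=S FR=S RL=S RR=S
t=13: FL=W FR=S RL=W RR=W
t=16: FL=S FR=W RL=S RR=S
t=20: FL=S FR=W RL=S RR=S
t=29: FL=W FR=S RL=W RR=W
t=32: FL=W FR=S RL=W RR=W
t=36: FL=S FR=W RL=S RR=S

t=5: phase=(10,4,11,11) vs β=13 → FL=S FR=S RL=S RR=S
t=13: phase=(18,12,19,19) vs β=13 → FL=W FR=S RL=W RR=W
t=16: phase=(1,15,2,2) vs β=13 → FL=S FR=W RL=S RR=S
t=20: phase=(5,19,6,6) vs β=13 → FL=S FR=W RL=S RR=S
t=29: phase=(14,8,15,15) vs β=13 → FL=W FR=S RL=W RR=W
t=32: phase=(17,11,18,18) vs β=13 → FL=W FR=S RL=W RR=W
t=36: phase=(1,15,2,2) vs β=13 → FL=S FR=W RL=S RR=S


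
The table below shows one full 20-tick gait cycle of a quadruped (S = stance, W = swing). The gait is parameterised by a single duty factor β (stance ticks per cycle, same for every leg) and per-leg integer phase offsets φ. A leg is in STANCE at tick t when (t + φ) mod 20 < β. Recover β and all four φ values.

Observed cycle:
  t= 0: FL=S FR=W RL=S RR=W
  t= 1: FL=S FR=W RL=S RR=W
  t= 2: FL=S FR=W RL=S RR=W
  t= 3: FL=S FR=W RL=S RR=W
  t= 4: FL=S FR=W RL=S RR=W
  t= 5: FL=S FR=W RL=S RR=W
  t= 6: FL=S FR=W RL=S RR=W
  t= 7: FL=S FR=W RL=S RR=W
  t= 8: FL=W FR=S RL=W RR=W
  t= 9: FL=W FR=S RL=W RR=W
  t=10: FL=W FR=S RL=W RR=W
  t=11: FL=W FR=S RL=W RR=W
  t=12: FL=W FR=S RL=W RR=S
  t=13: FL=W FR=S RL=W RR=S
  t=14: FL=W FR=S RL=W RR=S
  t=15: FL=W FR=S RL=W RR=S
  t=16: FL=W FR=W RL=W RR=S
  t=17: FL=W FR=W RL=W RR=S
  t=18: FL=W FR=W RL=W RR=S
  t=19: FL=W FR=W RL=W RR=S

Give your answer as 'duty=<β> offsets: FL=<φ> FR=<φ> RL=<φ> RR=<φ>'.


duty=8 offsets: FL=0 FR=12 RL=0 RR=8

duty β = stance ticks per leg = 8
FL: stance ticks = 8; W→S at t=0 → φ=0
FR: stance ticks = 8; W→S at t=8 → φ=12
RL: stance ticks = 8; W→S at t=0 → φ=0
RR: stance ticks = 8; W→S at t=12 → φ=8


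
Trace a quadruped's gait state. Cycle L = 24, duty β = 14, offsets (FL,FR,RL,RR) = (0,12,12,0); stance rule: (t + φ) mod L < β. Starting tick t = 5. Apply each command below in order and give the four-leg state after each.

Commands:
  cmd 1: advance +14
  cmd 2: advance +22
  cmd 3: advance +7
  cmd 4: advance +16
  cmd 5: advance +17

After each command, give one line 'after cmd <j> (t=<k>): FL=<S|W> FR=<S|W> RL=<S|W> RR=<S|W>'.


after cmd 1 (t=19): FL=W FR=S RL=S RR=W
after cmd 2 (t=41): FL=W FR=S RL=S RR=W
after cmd 3 (t=48): FL=S FR=S RL=S RR=S
after cmd 4 (t=64): FL=W FR=S RL=S RR=W
after cmd 5 (t=81): FL=S FR=W RL=W RR=S

start t=5: FL=S FR=W RL=W RR=S
cmd 1: advance +14 → t=19, phase=(19,7,7,19) → FL=W FR=S RL=S RR=W
cmd 2: advance +22 → t=41, phase=(17,5,5,17) → FL=W FR=S RL=S RR=W
cmd 3: advance +7 → t=48, phase=(0,12,12,0) → FL=S FR=S RL=S RR=S
cmd 4: advance +16 → t=64, phase=(16,4,4,16) → FL=W FR=S RL=S RR=W
cmd 5: advance +17 → t=81, phase=(9,21,21,9) → FL=S FR=W RL=W RR=S


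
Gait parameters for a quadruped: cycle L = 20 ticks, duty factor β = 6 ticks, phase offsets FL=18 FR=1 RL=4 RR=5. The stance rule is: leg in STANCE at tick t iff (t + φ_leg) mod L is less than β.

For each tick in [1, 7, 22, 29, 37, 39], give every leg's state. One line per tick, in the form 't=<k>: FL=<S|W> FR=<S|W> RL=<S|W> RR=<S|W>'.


t=1: phase=(19,2,5,6) vs β=6 → FL=W FR=S RL=S RR=W
t=7: phase=(5,8,11,12) vs β=6 → FL=S FR=W RL=W RR=W
t=22: phase=(0,3,6,7) vs β=6 → FL=S FR=S RL=W RR=W
t=29: phase=(7,10,13,14) vs β=6 → FL=W FR=W RL=W RR=W
t=37: phase=(15,18,1,2) vs β=6 → FL=W FR=W RL=S RR=S
t=39: phase=(17,0,3,4) vs β=6 → FL=W FR=S RL=S RR=S

t=1: FL=W FR=S RL=S RR=W
t=7: FL=S FR=W RL=W RR=W
t=22: FL=S FR=S RL=W RR=W
t=29: FL=W FR=W RL=W RR=W
t=37: FL=W FR=W RL=S RR=S
t=39: FL=W FR=S RL=S RR=S


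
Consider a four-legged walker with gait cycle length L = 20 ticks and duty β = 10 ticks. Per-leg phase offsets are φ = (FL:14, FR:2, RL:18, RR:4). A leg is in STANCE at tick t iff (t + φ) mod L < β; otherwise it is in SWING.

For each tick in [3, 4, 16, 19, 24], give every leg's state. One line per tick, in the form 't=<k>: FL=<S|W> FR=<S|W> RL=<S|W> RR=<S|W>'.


t=3: FL=W FR=S RL=S RR=S
t=4: FL=W FR=S RL=S RR=S
t=16: FL=W FR=W RL=W RR=S
t=19: FL=W FR=S RL=W RR=S
t=24: FL=W FR=S RL=S RR=S

t=3: phase=(17,5,1,7) vs β=10 → FL=W FR=S RL=S RR=S
t=4: phase=(18,6,2,8) vs β=10 → FL=W FR=S RL=S RR=S
t=16: phase=(10,18,14,0) vs β=10 → FL=W FR=W RL=W RR=S
t=19: phase=(13,1,17,3) vs β=10 → FL=W FR=S RL=W RR=S
t=24: phase=(18,6,2,8) vs β=10 → FL=W FR=S RL=S RR=S


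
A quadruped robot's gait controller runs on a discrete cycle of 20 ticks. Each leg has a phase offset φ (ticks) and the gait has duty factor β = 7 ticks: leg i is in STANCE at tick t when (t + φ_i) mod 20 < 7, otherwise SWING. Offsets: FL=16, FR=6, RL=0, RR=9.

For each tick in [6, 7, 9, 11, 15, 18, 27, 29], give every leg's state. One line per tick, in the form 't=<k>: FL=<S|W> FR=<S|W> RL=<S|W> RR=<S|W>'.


t=6: FL=S FR=W RL=S RR=W
t=7: FL=S FR=W RL=W RR=W
t=9: FL=S FR=W RL=W RR=W
t=11: FL=W FR=W RL=W RR=S
t=15: FL=W FR=S RL=W RR=S
t=18: FL=W FR=S RL=W RR=W
t=27: FL=S FR=W RL=W RR=W
t=29: FL=S FR=W RL=W RR=W

t=6: phase=(2,12,6,15) vs β=7 → FL=S FR=W RL=S RR=W
t=7: phase=(3,13,7,16) vs β=7 → FL=S FR=W RL=W RR=W
t=9: phase=(5,15,9,18) vs β=7 → FL=S FR=W RL=W RR=W
t=11: phase=(7,17,11,0) vs β=7 → FL=W FR=W RL=W RR=S
t=15: phase=(11,1,15,4) vs β=7 → FL=W FR=S RL=W RR=S
t=18: phase=(14,4,18,7) vs β=7 → FL=W FR=S RL=W RR=W
t=27: phase=(3,13,7,16) vs β=7 → FL=S FR=W RL=W RR=W
t=29: phase=(5,15,9,18) vs β=7 → FL=S FR=W RL=W RR=W


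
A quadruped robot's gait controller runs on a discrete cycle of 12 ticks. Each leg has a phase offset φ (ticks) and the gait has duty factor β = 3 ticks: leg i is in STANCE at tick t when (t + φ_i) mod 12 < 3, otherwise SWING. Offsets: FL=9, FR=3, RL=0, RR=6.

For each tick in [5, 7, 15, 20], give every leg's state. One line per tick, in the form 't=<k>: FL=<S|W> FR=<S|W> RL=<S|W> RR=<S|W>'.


t=5: FL=S FR=W RL=W RR=W
t=7: FL=W FR=W RL=W RR=S
t=15: FL=S FR=W RL=W RR=W
t=20: FL=W FR=W RL=W RR=S

t=5: phase=(2,8,5,11) vs β=3 → FL=S FR=W RL=W RR=W
t=7: phase=(4,10,7,1) vs β=3 → FL=W FR=W RL=W RR=S
t=15: phase=(0,6,3,9) vs β=3 → FL=S FR=W RL=W RR=W
t=20: phase=(5,11,8,2) vs β=3 → FL=W FR=W RL=W RR=S


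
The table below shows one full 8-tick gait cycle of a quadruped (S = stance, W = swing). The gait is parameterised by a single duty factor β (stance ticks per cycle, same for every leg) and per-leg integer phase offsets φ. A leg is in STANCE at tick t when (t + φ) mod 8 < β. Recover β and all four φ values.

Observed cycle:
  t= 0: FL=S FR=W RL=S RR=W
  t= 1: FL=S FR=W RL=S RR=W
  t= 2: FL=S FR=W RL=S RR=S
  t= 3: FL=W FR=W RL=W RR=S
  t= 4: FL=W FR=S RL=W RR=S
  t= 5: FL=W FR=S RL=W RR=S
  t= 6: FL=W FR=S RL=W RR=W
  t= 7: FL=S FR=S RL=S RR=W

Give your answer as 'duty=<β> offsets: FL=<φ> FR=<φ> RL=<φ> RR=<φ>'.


duty=4 offsets: FL=1 FR=4 RL=1 RR=6

duty β = stance ticks per leg = 4
FL: stance ticks = 4; W→S at t=7 → φ=1
FR: stance ticks = 4; W→S at t=4 → φ=4
RL: stance ticks = 4; W→S at t=7 → φ=1
RR: stance ticks = 4; W→S at t=2 → φ=6


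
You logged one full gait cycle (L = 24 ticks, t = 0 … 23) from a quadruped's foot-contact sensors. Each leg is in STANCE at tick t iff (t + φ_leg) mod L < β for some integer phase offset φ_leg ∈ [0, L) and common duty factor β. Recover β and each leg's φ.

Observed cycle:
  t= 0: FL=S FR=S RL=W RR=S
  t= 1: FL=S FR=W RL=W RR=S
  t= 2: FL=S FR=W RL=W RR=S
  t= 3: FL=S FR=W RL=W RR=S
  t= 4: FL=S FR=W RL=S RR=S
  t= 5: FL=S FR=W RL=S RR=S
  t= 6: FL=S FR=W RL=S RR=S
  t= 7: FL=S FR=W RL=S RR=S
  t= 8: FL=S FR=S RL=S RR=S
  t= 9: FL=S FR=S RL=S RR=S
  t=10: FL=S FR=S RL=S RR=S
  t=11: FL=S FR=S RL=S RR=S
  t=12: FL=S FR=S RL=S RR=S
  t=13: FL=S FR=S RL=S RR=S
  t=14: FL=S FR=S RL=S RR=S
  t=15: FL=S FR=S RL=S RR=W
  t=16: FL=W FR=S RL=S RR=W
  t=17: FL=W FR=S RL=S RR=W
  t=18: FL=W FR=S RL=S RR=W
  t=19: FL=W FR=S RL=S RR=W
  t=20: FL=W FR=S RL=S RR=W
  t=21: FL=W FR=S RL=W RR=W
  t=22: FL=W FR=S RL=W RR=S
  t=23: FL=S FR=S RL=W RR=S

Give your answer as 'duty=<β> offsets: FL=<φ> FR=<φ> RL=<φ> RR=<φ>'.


duty=17 offsets: FL=1 FR=16 RL=20 RR=2

duty β = stance ticks per leg = 17
FL: stance ticks = 17; W→S at t=23 → φ=1
FR: stance ticks = 17; W→S at t=8 → φ=16
RL: stance ticks = 17; W→S at t=4 → φ=20
RR: stance ticks = 17; W→S at t=22 → φ=2


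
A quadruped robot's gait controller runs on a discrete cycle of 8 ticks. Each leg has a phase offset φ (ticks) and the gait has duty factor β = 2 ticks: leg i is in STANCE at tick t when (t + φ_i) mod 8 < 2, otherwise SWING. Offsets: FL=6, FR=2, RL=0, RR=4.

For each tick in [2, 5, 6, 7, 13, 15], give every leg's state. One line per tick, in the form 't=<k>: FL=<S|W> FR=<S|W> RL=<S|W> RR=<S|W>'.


t=2: FL=S FR=W RL=W RR=W
t=5: FL=W FR=W RL=W RR=S
t=6: FL=W FR=S RL=W RR=W
t=7: FL=W FR=S RL=W RR=W
t=13: FL=W FR=W RL=W RR=S
t=15: FL=W FR=S RL=W RR=W

t=2: phase=(0,4,2,6) vs β=2 → FL=S FR=W RL=W RR=W
t=5: phase=(3,7,5,1) vs β=2 → FL=W FR=W RL=W RR=S
t=6: phase=(4,0,6,2) vs β=2 → FL=W FR=S RL=W RR=W
t=7: phase=(5,1,7,3) vs β=2 → FL=W FR=S RL=W RR=W
t=13: phase=(3,7,5,1) vs β=2 → FL=W FR=W RL=W RR=S
t=15: phase=(5,1,7,3) vs β=2 → FL=W FR=S RL=W RR=W
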